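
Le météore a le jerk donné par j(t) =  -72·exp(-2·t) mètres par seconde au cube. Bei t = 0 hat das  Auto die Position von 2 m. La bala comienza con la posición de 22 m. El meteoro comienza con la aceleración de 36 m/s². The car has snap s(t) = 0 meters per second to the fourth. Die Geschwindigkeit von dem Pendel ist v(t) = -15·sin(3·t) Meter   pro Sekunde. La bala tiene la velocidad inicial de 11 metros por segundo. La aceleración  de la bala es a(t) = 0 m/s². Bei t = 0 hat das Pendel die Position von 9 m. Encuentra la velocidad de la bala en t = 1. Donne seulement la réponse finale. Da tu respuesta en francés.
La réponse est 11.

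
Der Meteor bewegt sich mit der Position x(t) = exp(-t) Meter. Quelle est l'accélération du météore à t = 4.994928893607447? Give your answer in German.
Wir müssen unsere Gleichung für die Position x(t) = exp(-t) 2-mal ableiten. Die Ableitung von der Position ergibt die Geschwindigkeit: v(t) = -exp(-t). Mit d/dt von v(t) finden wir a(t) = exp(-t). Aus der Gleichung für die Beschleunigung a(t) = exp(-t), setzen wir t = 4.994928893607447 ein und erhalten a = 0.00677220262874636.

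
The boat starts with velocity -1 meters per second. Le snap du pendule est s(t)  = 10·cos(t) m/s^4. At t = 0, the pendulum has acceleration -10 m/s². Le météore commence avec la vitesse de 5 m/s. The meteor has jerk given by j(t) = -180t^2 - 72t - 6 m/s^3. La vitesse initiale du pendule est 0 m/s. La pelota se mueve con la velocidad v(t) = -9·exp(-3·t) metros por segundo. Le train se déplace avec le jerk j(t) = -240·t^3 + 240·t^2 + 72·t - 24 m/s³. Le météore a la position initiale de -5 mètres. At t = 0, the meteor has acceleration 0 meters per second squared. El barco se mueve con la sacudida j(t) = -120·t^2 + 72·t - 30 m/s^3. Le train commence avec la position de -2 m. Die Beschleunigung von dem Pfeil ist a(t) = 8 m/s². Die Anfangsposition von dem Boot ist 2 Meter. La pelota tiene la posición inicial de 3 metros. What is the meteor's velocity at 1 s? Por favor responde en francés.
Nous devons intégrer notre équation du jerk j(t) = -180·t^2 - 72·t - 6 2 fois. La primitive du jerk, avec a(0) = 0, donne l'accélération: a(t) = 6·t·(-10·t^2 - 6·t - 1). En intégrant l'accélération et en utilisant la condition initiale v(0) = 5, nous obtenons v(t) = -15·t^4 - 12·t^3 - 3·t^2 + 5. De l'équation de la vitesse v(t) = -15·t^4 - 12·t^3 - 3·t^2 + 5, nous substituons t = 1 pour obtenir v = -25.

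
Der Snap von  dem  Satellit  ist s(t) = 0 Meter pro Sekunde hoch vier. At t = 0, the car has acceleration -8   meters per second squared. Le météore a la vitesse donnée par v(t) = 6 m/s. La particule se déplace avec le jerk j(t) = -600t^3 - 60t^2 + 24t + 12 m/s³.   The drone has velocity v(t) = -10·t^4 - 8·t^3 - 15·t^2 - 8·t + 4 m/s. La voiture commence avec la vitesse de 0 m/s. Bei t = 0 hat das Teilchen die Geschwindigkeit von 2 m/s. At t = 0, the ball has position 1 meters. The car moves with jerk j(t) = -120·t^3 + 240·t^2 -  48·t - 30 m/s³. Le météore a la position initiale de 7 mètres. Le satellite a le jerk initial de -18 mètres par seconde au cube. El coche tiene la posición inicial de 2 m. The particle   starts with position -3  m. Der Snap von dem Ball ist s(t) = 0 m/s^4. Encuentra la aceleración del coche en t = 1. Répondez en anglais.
We need to integrate our jerk equation j(t) = -120·t^3 + 240·t^2 - 48·t - 30 1 time. Integrating jerk and using the initial condition a(0) = -8, we get a(t) = -30·t^4 + 80·t^3 - 24·t^2 - 30·t - 8. From the given acceleration equation a(t) = -30·t^4 + 80·t^3 - 24·t^2 - 30·t - 8, we substitute t = 1 to get a = -12.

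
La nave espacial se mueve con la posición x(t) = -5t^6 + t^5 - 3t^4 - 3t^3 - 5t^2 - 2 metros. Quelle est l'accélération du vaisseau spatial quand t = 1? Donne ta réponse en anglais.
To solve this, we need to take 2 derivatives of our position equation x(t) = -5·t^6 + t^5 - 3·t^4 - 3·t^3 - 5·t^2 - 2. Differentiating position, we get velocity: v(t) = -30·t^5 + 5·t^4 - 12·t^3 - 9·t^2 - 10·t. Differentiating velocity, we get acceleration: a(t) = -150·t^4 + 20·t^3 - 36·t^2 - 18·t - 10. We have acceleration a(t) = -150·t^4 + 20·t^3 - 36·t^2 - 18·t - 10. Substituting t = 1: a(1) = -194.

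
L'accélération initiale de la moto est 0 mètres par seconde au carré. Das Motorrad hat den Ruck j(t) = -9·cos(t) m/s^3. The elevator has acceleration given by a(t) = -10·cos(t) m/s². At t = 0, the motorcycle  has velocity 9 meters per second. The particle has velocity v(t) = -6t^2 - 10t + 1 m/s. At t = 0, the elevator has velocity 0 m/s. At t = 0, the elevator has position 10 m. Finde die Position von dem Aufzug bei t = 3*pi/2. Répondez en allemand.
Um dies zu lösen, müssen wir 2 Stammfunktionen unserer Gleichung für die Beschleunigung a(t) = -10·cos(t) finden. Durch Integration von der Beschleunigung und Verwendung der Anfangsbedingung v(0) = 0, erhalten wir v(t) = -10·sin(t). Die Stammfunktion von der Geschwindigkeit ist die Position. Mit x(0) = 10 erhalten wir x(t) = 10·cos(t). Mit x(t) = 10·cos(t) und Einsetzen von t = 3*pi/2, finden wir x = 0.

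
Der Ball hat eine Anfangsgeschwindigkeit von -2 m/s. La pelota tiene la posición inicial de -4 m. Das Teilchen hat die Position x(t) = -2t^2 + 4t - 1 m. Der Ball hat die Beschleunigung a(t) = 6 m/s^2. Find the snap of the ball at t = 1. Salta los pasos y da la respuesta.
The answer is 0.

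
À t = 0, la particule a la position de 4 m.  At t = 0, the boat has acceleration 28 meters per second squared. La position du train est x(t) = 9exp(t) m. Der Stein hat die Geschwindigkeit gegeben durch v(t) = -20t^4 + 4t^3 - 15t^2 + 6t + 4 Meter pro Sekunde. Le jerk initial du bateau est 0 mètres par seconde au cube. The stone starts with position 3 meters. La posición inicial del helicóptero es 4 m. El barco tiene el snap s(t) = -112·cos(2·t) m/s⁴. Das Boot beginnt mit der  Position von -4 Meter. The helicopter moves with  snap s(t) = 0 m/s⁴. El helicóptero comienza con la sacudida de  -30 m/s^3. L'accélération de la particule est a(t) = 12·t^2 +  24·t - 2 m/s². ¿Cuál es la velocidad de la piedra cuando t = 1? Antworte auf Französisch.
De l'équation de la vitesse v(t) = -20·t^4 + 4·t^3 - 15·t^2 + 6·t + 4, nous substituons t = 1 pour obtenir v = -21.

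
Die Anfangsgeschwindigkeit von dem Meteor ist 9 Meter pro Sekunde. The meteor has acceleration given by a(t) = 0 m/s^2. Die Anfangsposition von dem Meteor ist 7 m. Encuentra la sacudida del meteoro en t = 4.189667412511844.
Debemos derivar nuestra ecuación de la aceleración a(t) = 0 1 vez. Tomando d/dt de a(t), encontramos j(t) = 0. Usando j(t) = 0 y sustituyendo t = 4.189667412511844, encontramos j = 0.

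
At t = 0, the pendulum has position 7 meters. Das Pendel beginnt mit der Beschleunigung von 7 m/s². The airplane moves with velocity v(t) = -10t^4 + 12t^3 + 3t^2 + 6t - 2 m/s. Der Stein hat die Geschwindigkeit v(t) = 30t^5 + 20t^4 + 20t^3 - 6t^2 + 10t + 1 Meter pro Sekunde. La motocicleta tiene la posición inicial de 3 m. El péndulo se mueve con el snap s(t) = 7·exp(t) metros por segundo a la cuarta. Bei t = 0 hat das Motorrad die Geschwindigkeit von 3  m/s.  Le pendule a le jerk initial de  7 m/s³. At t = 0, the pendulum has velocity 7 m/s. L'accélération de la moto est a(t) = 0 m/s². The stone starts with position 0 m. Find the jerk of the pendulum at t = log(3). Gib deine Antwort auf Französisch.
Nous devons trouver l'intégrale de notre équation du snap s(t) = 7·exp(t) 1 fois. En intégrant le snap et en utilisant la condition initiale j(0) = 7, nous obtenons j(t) = 7·exp(t). En utilisant j(t) = 7·exp(t) et en substituant t = log(3), nous trouvons j = 21.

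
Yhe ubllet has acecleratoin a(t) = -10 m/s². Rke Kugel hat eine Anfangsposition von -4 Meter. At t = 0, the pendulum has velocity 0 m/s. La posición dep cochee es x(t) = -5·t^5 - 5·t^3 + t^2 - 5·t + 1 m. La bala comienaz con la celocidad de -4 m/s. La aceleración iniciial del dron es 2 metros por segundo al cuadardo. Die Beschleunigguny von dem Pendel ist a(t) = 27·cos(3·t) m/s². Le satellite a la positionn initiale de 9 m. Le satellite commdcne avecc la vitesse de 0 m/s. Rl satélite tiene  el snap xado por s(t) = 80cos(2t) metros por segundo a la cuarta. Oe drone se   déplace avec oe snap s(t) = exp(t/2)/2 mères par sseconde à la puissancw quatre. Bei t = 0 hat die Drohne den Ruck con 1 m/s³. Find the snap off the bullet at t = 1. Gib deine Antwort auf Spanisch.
Partiendo de la aceleración a(t) = -10, tomamos 2 derivadas. La derivada de la aceleración da la sacudida: j(t) = 0. La derivada de la sacudida da el snap: s(t) = 0. Tenemos el snap s(t) = 0. Sustituyendo t = 1: s(1) = 0.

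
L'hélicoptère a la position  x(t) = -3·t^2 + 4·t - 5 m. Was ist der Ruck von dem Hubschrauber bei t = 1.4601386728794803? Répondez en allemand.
Um dies zu lösen, müssen wir 3 Ableitungen unserer Gleichung für die Position x(t) = -3·t^2 + 4·t - 5 nehmen. Durch Ableiten von der Position erhalten wir die Geschwindigkeit: v(t) = 4 - 6·t. Durch Ableiten von der Geschwindigkeit erhalten wir die Beschleunigung: a(t) = -6. Durch Ableiten von der Beschleunigung erhalten wir den Ruck: j(t) = 0. Wir haben den Ruck j(t) = 0. Durch Einsetzen von t = 1.4601386728794803: j(1.4601386728794803) = 0.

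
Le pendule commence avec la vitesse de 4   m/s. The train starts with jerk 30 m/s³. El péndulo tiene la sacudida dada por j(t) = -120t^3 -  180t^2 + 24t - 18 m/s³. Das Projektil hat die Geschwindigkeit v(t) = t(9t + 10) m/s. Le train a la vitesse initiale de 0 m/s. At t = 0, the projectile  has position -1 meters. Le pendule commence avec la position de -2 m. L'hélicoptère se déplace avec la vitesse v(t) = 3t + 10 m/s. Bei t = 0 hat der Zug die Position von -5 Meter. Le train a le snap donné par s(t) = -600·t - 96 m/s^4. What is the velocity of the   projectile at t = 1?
Using v(t) = t·(9·t + 10) and substituting t = 1, we find v = 19.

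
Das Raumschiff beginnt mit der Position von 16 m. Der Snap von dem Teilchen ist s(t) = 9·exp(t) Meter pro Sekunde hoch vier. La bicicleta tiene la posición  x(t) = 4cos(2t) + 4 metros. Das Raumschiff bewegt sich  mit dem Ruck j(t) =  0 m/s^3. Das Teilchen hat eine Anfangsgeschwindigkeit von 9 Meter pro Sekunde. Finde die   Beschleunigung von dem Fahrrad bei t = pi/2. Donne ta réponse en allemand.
Um dies zu lösen, müssen wir 2 Ableitungen unserer Gleichung für die Position x(t) = 4·cos(2·t) + 4 nehmen. Mit d/dt von x(t) finden wir v(t) = -8·sin(2·t). Durch Ableiten von der Geschwindigkeit erhalten wir die Beschleunigung: a(t) = -16·cos(2·t). Wir haben die Beschleunigung a(t) = -16·cos(2·t). Durch Einsetzen von t = pi/2: a(pi/2) = 16.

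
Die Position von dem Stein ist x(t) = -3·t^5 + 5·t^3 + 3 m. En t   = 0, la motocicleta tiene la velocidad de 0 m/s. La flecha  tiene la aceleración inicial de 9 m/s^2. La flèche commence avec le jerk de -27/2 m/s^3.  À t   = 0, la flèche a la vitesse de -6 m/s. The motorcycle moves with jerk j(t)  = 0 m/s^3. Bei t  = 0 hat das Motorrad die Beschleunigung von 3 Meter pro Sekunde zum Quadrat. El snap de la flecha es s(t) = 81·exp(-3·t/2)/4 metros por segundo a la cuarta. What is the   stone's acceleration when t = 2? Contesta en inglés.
We must differentiate our position equation x(t) = -3·t^5 + 5·t^3 + 3 2 times. Differentiating position, we get velocity: v(t) = -15·t^4 + 15·t^2. The derivative of velocity gives acceleration: a(t) = -60·t^3 + 30·t. Using a(t) = -60·t^3 + 30·t and substituting t = 2, we find a = -420.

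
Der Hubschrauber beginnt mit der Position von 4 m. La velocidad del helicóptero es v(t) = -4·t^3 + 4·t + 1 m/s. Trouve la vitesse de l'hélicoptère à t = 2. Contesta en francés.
Nous avons la vitesse v(t) = -4·t^3 + 4·t + 1. En substituant t = 2: v(2) = -23.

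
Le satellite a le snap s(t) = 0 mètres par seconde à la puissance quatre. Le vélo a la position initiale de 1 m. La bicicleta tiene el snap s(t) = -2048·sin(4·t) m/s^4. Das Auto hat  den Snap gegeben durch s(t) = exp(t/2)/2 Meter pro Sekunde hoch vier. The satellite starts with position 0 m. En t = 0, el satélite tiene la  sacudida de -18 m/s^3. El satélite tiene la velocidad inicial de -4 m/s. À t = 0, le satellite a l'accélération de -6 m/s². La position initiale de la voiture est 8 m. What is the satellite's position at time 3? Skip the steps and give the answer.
The answer is -120.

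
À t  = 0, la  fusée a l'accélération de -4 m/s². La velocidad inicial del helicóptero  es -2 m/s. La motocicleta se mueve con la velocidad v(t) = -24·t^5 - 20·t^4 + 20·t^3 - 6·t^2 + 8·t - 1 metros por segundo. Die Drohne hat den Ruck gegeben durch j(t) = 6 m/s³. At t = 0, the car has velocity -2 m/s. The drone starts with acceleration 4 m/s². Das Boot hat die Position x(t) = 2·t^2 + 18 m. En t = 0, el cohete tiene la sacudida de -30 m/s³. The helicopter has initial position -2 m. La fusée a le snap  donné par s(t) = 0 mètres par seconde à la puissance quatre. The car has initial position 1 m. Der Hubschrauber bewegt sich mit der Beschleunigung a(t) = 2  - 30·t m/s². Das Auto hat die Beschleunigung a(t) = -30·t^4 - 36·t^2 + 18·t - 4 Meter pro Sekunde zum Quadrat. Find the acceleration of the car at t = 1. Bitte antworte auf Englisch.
From the given acceleration equation a(t) = -30·t^4 - 36·t^2 + 18·t - 4, we substitute t = 1 to get a = -52.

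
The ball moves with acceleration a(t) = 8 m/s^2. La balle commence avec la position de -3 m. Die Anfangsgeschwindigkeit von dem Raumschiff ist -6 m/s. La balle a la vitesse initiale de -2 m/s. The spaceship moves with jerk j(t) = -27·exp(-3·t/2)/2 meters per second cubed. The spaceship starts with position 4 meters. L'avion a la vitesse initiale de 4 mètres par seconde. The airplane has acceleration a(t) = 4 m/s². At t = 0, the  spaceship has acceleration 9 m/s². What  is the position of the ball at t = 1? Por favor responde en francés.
Nous devons trouver la primitive de notre équation de l'accélération a(t) = 8 2 fois. En intégrant l'accélération et en utilisant la condition initiale v(0) = -2, nous obtenons v(t) = 8·t - 2. En prenant ∫v(t)dt et en appliquant x(0) = -3, nous trouvons x(t) = 4·t^2 - 2·t - 3. De l'équation de la position x(t) = 4·t^2 - 2·t - 3, nous substituons t = 1 pour obtenir x = -1.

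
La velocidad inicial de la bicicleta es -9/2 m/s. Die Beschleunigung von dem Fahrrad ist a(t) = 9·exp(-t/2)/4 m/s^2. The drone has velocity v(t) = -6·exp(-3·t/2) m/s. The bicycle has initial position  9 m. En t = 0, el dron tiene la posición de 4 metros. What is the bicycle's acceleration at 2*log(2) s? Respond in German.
Mit a(t) = 9·exp(-t/2)/4 und Einsetzen von t = 2*log(2), finden wir a = 9/8.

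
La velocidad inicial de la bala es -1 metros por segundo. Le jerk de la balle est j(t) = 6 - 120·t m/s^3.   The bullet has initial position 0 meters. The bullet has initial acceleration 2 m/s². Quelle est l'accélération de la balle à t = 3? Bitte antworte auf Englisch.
We must find the integral of our jerk equation j(t) = 6 - 120·t 1 time. Finding the integral of j(t) and using a(0) = 2: a(t) = -60·t^2 + 6·t + 2. Using a(t) = -60·t^2 + 6·t + 2 and substituting t = 3, we find a = -520.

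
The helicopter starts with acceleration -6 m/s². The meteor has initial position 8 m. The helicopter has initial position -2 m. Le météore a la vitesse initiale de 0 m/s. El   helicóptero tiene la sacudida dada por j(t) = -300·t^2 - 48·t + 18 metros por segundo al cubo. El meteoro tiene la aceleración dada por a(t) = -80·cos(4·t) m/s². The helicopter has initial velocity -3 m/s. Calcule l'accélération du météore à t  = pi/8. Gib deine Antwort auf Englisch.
Using a(t) = -80·cos(4·t) and substituting t = pi/8, we find a = 0.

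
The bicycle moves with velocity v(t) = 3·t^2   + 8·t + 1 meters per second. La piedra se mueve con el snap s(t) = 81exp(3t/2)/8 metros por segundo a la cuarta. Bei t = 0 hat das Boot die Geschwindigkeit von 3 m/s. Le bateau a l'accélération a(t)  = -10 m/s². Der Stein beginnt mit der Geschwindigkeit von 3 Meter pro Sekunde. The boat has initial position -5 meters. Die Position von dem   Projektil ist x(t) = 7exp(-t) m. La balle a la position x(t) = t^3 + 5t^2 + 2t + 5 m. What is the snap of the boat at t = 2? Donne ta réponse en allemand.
Wir müssen unsere Gleichung für die Beschleunigung a(t) = -10 2-mal ableiten. Durch Ableiten von der Beschleunigung erhalten wir den Ruck: j(t) = 0. Die Ableitung von dem Ruck ergibt den Snap: s(t) = 0. Wir haben den Snap s(t) = 0. Durch Einsetzen von t = 2: s(2) = 0.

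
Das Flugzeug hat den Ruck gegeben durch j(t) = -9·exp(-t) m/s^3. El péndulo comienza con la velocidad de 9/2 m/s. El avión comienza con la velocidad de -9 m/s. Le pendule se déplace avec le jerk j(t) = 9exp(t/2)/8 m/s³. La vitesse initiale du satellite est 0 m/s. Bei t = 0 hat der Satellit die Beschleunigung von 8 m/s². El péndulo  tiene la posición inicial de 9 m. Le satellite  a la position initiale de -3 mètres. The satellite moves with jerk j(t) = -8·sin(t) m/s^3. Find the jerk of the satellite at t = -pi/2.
We have jerk j(t) = -8·sin(t). Substituting t = -pi/2: j(-pi/2) = 8.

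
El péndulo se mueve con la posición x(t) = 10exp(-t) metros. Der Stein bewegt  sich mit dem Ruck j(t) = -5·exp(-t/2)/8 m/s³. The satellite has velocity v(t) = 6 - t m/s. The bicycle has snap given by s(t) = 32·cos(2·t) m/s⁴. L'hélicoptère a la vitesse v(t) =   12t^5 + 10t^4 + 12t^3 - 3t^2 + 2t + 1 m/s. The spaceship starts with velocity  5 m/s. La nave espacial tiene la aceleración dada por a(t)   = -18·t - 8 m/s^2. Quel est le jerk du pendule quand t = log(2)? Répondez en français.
En partant de la position x(t) = 10·exp(-t), nous prenons 3 dérivées. La dérivée de la position donne la vitesse: v(t) = -10·exp(-t). En dérivant la vitesse, nous obtenons l'accélération: a(t) = 10·exp(-t). En dérivant l'accélération, nous obtenons le jerk: j(t) = -10·exp(-t). Nous avons le jerk j(t) = -10·exp(-t). En substituant t = log(2): j(log(2)) = -5.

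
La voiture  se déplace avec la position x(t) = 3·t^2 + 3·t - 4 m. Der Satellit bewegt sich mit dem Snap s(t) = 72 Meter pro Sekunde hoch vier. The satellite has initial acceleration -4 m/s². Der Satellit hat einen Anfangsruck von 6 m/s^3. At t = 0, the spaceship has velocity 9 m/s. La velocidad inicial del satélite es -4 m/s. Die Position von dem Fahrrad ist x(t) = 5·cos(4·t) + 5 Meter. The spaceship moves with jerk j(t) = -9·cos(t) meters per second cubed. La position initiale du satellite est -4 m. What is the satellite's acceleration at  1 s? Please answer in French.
Pour résoudre ceci, nous devons prendre 2 intégrales de notre équation du snap s(t) = 72. En prenant ∫s(t)dt et en appliquant j(0) = 6, nous trouvons j(t) = 72·t + 6. L'intégrale du jerk est l'accélération. En utilisant a(0) = -4, nous obtenons a(t) = 36·t^2 + 6·t - 4. De l'équation de l'accélération a(t) = 36·t^2 + 6·t - 4, nous substituons t = 1 pour obtenir a = 38.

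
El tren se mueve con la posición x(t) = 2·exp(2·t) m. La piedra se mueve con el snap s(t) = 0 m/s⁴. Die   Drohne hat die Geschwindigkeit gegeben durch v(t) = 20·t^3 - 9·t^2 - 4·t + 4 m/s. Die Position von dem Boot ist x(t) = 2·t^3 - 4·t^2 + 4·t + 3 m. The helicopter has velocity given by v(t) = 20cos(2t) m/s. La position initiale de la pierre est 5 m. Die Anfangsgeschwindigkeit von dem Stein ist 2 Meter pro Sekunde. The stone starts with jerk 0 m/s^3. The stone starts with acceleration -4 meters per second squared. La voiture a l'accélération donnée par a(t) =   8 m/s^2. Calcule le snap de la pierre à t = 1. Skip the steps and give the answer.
Le snap à t = 1 est s = 0.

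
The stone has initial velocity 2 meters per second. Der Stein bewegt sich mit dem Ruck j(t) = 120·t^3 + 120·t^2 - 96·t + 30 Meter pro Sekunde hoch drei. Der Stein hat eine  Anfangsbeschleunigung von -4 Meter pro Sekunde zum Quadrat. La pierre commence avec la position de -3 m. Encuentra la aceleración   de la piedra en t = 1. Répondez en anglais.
We must find the antiderivative of our jerk equation j(t) = 120·t^3 + 120·t^2 - 96·t + 30 1 time. Integrating jerk and using the initial condition a(0) = -4, we get a(t) = 30·t^4 + 40·t^3 - 48·t^2 + 30·t - 4. From the given acceleration equation a(t) = 30·t^4 + 40·t^3 - 48·t^2 + 30·t - 4, we substitute t = 1 to get a = 48.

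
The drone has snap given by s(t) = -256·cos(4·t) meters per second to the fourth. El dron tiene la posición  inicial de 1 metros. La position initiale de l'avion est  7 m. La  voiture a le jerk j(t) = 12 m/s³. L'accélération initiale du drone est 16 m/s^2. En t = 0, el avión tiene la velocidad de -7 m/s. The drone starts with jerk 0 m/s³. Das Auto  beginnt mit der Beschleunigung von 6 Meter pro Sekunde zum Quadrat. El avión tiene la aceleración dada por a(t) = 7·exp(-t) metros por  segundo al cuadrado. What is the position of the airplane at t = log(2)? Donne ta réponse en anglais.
We must find the antiderivative of our acceleration equation a(t) = 7·exp(-t) 2 times. The integral of acceleration is velocity. Using v(0) = -7, we get v(t) = -7·exp(-t). Finding the antiderivative of v(t) and using x(0) = 7: x(t) = 7·exp(-t). Using x(t) = 7·exp(-t) and substituting t = log(2), we find x = 7/2.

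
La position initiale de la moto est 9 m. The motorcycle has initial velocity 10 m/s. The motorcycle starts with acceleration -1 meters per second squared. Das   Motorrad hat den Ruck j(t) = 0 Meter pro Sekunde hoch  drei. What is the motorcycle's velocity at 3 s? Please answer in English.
We must find the antiderivative of our jerk equation j(t) = 0 2 times. Taking ∫j(t)dt and applying a(0) = -1, we find a(t) = -1. Taking ∫a(t)dt and applying v(0) = 10, we find v(t) = 10 - t. Using v(t) = 10 - t and substituting t = 3, we find v = 7.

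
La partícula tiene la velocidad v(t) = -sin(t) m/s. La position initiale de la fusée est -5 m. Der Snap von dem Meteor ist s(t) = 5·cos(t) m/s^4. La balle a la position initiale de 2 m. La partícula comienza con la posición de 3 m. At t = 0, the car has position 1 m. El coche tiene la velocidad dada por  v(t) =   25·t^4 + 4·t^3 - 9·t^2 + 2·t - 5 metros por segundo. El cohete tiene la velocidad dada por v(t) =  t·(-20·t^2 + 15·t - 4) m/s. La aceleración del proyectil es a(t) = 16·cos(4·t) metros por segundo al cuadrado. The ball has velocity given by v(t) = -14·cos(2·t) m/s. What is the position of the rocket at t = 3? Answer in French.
Nous devons intégrer notre équation de la vitesse v(t) = t·(-20·t^2 + 15·t - 4) 1 fois. En prenant ∫v(t)dt et en appliquant x(0) = -5, nous trouvons x(t) = -5·t^4 + 5·t^3 - 2·t^2 - 5. Nous avons la position x(t) = -5·t^4 + 5·t^3 - 2·t^2 - 5. En substituant t = 3: x(3) = -293.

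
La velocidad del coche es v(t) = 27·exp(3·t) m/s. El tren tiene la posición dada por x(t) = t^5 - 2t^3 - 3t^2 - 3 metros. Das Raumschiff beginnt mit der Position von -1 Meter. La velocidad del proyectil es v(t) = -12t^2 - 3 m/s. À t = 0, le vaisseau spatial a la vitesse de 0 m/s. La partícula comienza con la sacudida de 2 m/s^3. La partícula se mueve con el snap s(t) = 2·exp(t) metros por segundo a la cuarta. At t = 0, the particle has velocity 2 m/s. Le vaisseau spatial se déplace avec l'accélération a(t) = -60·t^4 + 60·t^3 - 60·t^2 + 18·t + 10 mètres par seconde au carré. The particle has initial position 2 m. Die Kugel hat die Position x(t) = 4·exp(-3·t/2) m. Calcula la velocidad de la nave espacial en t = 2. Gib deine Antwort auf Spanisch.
Para resolver esto, necesitamos tomar 1 integral de nuestra ecuación de la aceleración a(t) = -60·t^4 + 60·t^3 - 60·t^2 + 18·t + 10. Integrando la aceleración y usando la condición inicial v(0) = 0, obtenemos v(t) = t·(-12·t^4 + 15·t^3 - 20·t^2 + 9·t + 10). De la ecuación de la velocidad v(t) = t·(-12·t^4 + 15·t^3 - 20·t^2 + 9·t + 10), sustituimos t = 2 para obtener v = -248.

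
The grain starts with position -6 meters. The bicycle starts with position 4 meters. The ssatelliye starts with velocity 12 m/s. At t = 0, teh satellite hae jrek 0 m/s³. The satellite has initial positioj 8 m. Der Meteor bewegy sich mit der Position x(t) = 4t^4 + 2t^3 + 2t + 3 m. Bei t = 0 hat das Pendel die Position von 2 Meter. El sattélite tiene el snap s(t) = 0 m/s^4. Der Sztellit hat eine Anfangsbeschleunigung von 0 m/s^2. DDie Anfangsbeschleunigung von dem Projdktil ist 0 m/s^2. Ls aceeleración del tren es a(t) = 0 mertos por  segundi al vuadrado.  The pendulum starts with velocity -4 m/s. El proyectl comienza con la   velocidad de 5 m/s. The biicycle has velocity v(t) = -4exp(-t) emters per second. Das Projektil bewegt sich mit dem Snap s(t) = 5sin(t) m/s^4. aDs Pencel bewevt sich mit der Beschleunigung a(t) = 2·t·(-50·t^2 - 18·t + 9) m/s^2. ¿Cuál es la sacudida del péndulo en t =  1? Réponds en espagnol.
Partiendo de la aceleración a(t) = 2·t·(-50·t^2 - 18·t + 9), tomamos 1 derivada. La derivada de la aceleración da la sacudida: j(t) = -100·t^2 + 2·t·(-100·t - 18) - 36·t + 18. Tenemos la sacudida j(t) = -100·t^2 + 2·t·(-100·t - 18) - 36·t + 18. Sustituyendo t = 1: j(1) = -354.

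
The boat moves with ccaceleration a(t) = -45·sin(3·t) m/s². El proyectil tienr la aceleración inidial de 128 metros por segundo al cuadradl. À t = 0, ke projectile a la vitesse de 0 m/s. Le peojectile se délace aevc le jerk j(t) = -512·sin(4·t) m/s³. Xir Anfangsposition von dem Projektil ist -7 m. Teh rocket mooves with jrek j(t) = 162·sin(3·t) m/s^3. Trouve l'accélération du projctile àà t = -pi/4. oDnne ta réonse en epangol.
Partiendo de la sacudida j(t) = -512·sin(4·t), tomamos 1 antiderivada. La integral de la sacudida es la aceleración. Usando a(0) = 128, obtenemos a(t) = 128·cos(4·t). De la ecuación de la aceleración a(t) = 128·cos(4·t), sustituimos t = -pi/4 para obtener a = -128.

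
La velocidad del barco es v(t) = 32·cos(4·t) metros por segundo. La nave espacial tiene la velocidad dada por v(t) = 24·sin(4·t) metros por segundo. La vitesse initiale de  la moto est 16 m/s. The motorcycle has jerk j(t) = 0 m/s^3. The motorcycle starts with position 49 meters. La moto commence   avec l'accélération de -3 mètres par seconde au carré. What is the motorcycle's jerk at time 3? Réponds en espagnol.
Usando j(t) = 0 y sustituyendo t = 3, encontramos j = 0.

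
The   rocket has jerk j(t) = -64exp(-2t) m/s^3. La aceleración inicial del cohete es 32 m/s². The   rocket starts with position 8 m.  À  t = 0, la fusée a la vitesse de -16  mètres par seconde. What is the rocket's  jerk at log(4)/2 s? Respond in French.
En utilisant j(t) = -64·exp(-2·t) et en substituant t = log(4)/2, nous trouvons j = -16.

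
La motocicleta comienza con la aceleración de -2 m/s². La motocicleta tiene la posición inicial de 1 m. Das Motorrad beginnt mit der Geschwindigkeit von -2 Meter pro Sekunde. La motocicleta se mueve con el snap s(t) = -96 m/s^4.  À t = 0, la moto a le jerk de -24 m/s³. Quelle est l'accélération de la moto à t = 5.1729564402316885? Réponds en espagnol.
Para resolver esto, necesitamos tomar 2 antiderivadas de nuestra ecuación del snap s(t) = -96. Tomando ∫s(t)dt y aplicando j(0) = -24, encontramos j(t) = -96·t - 24. La integral de la sacudida es la aceleración. Usando a(0) = -2, obtenemos a(t) = -48·t^2 - 24·t - 2. Usando a(t) = -48·t^2 - 24·t - 2 y sustituyendo t = 5.1729564402316885, encontramos a = -1410.60591452722.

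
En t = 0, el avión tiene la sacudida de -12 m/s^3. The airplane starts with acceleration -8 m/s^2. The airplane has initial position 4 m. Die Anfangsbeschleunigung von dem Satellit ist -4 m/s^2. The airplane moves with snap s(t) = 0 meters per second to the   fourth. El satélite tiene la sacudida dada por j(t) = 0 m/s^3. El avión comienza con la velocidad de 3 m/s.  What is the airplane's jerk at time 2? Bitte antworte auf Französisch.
Nous devons trouver l'intégrale de notre équation du snap s(t) = 0 1 fois. L'intégrale du snap, avec j(0) = -12, donne le jerk: j(t) = -12. En utilisant j(t) = -12 et en substituant t = 2, nous trouvons j = -12.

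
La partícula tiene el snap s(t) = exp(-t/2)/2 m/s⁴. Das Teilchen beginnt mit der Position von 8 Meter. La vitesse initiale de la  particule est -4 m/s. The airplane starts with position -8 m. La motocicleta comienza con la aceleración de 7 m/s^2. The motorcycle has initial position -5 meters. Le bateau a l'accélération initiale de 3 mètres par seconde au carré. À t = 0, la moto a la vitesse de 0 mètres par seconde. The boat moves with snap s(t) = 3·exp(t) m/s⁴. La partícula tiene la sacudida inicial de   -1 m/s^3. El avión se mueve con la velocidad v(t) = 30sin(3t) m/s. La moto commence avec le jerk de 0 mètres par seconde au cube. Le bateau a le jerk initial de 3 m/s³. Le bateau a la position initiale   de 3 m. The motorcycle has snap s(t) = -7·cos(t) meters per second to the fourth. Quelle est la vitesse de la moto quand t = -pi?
Pour résoudre ceci, nous devons prendre 3 intégrales de notre équation du snap s(t) = -7·cos(t). La primitive du snap, avec j(0) = 0, donne le jerk: j(t) = -7·sin(t). La primitive du jerk, avec a(0) = 7, donne l'accélération: a(t) = 7·cos(t). L'intégrale de l'accélération, avec v(0) = 0, donne la vitesse: v(t) = 7·sin(t). De l'équation de la vitesse v(t) = 7·sin(t), nous substituons t = -pi pour obtenir v = 0.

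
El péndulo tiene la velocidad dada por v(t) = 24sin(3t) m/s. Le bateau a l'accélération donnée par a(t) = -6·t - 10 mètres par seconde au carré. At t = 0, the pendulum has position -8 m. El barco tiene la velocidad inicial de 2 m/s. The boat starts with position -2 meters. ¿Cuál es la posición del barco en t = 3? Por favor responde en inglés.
To solve this, we need to take 2 antiderivatives of our acceleration equation a(t) = -6·t - 10. Taking ∫a(t)dt and applying v(0) = 2, we find v(t) = -3·t^2 - 10·t + 2. Finding the integral of v(t) and using x(0) = -2: x(t) = -t^3 - 5·t^2 + 2·t - 2. From the given position equation x(t) = -t^3 - 5·t^2 + 2·t - 2, we substitute t = 3 to get x = -68.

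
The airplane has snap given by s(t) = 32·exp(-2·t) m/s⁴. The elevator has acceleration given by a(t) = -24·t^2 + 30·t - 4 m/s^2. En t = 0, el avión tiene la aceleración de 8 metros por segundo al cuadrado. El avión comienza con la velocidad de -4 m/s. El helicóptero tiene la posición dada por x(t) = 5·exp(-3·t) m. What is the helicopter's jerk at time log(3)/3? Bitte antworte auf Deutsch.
Wir müssen unsere Gleichung für die Position x(t) = 5·exp(-3·t) 3-mal ableiten. Mit d/dt von x(t) finden wir v(t) = -15·exp(-3·t). Durch Ableiten von der Geschwindigkeit erhalten wir die Beschleunigung: a(t) = 45·exp(-3·t). Mit d/dt von a(t) finden wir j(t) = -135·exp(-3·t). Mit j(t) = -135·exp(-3·t) und Einsetzen von t = log(3)/3, finden wir j = -45.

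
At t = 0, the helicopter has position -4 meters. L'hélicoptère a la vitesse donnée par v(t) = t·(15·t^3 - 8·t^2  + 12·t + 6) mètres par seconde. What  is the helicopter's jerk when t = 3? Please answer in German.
Wir müssen unsere Gleichung für die Geschwindigkeit v(t) = t·(15·t^3 - 8·t^2 + 12·t + 6) 2-mal ableiten. Die Ableitung von der Geschwindigkeit ergibt die Beschleunigung: a(t) = 15·t^3 - 8·t^2 + t·(45·t^2 - 16·t + 12) + 12·t + 6. Durch Ableiten von der Beschleunigung erhalten wir den Ruck: j(t) = 90·t^2 + t·(90·t - 16) - 32·t + 24. Aus der Gleichung für den Ruck j(t) = 90·t^2 + t·(90·t - 16) - 32·t + 24, setzen wir t = 3 ein und erhalten j = 1500.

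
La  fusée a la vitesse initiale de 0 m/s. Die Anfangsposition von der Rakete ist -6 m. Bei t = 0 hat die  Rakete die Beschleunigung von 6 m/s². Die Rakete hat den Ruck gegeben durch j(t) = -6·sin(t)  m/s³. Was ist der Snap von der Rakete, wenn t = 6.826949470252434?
Wir müssen unsere Gleichung für den Ruck j(t) = -6·sin(t) 1-mal ableiten. Durch Ableiten von dem Ruck erhalten wir den Snap: s(t) = -6·cos(t). Mit s(t) = -6·cos(t) und Einsetzen von t = 6.826949470252434, finden wir s = -5.13460390693533.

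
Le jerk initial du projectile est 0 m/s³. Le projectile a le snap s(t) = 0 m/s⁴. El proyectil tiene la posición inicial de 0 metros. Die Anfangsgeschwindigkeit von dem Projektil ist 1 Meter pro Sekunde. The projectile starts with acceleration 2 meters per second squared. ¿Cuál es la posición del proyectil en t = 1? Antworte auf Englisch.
To solve this, we need to take 4 integrals of our snap equation s(t) = 0. The antiderivative of snap, with j(0) = 0, gives jerk: j(t) = 0. Taking ∫j(t)dt and applying a(0) = 2, we find a(t) = 2. The integral of acceleration is velocity. Using v(0) = 1, we get v(t) = 2·t + 1. Finding the antiderivative of v(t) and using x(0) = 0: x(t) = t^2 + t. We have position x(t) = t^2 + t. Substituting t = 1: x(1) = 2.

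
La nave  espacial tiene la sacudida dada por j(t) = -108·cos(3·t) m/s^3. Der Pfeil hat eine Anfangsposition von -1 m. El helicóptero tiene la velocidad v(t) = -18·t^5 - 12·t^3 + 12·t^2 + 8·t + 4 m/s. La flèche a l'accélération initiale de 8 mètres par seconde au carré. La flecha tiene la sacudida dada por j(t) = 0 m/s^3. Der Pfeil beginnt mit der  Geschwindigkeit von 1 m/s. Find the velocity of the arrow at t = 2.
We need to integrate our jerk equation j(t) = 0 2 times. Finding the antiderivative of j(t) and using a(0) = 8: a(t) = 8. The integral of acceleration, with v(0) = 1, gives velocity: v(t) = 8·t + 1. We have velocity v(t) = 8·t + 1. Substituting t = 2: v(2) = 17.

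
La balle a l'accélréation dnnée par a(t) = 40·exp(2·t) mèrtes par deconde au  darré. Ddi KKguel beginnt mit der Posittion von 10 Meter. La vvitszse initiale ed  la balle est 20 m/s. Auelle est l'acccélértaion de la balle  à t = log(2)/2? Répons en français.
En utilisant a(t) = 40·exp(2·t) et en substituant t = log(2)/2, nous trouvons a = 80.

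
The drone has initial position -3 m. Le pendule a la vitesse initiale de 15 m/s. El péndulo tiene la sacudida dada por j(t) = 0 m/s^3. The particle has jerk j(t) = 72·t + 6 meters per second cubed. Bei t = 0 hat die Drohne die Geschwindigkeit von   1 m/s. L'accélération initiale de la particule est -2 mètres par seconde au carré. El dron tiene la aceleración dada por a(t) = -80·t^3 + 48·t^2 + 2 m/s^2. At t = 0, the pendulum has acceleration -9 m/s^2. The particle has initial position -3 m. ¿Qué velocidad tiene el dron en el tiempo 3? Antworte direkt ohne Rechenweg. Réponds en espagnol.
En t = 3, v = -1181.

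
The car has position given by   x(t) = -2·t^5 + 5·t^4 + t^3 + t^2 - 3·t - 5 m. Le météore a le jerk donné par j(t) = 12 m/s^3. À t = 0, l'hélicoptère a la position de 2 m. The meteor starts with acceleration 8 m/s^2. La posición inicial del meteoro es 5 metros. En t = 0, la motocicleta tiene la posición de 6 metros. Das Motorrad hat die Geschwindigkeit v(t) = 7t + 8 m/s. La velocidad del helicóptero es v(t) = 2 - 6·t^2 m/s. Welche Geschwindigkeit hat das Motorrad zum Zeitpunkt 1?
Wir haben die Geschwindigkeit v(t) = 7·t + 8. Durch Einsetzen von t = 1: v(1) = 15.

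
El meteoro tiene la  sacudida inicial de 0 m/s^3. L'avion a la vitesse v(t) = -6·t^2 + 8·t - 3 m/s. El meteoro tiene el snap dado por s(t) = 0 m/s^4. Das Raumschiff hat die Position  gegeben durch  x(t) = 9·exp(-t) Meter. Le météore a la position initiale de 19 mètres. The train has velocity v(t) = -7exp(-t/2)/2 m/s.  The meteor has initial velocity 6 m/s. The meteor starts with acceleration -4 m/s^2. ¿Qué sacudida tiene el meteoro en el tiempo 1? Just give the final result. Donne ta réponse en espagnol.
j(1) = 0.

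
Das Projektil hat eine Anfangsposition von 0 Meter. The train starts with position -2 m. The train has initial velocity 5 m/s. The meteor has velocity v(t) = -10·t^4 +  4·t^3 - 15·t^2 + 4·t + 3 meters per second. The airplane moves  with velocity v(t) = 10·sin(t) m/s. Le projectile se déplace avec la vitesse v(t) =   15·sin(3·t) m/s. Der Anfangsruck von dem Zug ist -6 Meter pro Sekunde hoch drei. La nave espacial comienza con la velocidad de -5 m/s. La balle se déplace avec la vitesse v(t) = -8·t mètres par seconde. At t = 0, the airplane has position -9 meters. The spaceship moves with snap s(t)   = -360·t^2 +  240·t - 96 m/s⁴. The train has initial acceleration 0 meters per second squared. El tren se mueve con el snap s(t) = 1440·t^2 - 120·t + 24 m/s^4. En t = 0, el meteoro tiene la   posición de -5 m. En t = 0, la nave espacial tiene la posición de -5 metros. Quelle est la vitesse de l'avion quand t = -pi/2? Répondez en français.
Nous avons la vitesse v(t) = 10·sin(t). En substituant t = -pi/2: v(-pi/2) = -10.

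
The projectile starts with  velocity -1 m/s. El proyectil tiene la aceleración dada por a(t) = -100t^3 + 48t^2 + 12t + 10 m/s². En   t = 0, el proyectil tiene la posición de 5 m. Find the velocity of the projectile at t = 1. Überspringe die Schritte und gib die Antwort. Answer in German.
Die Geschwindigkeit bei t = 1 ist v = 6.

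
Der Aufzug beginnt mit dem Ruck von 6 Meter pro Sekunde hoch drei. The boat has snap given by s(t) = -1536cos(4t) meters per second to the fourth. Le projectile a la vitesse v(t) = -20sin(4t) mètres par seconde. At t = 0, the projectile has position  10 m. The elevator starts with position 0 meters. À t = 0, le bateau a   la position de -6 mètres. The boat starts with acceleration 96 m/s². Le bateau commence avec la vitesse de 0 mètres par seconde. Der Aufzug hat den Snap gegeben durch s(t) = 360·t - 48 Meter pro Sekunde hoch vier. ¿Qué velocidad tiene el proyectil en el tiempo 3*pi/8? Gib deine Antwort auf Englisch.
We have velocity v(t) = -20·sin(4·t). Substituting t = 3*pi/8: v(3*pi/8) = 20.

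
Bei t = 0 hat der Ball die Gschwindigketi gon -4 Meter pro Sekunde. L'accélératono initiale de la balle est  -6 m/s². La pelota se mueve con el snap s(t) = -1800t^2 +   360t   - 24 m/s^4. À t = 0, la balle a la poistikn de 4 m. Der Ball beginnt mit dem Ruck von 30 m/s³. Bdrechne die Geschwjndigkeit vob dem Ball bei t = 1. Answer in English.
Starting from snap s(t) = -1800·t^2 + 360·t - 24, we take 3 integrals. The antiderivative of snap, with j(0) = 30, gives jerk: j(t) = -600·t^3 + 180·t^2 - 24·t + 30. The antiderivative of jerk, with a(0) = -6, gives acceleration: a(t) = -150·t^4 + 60·t^3 - 12·t^2 + 30·t - 6. Taking ∫a(t)dt and applying v(0) = -4, we find v(t) = -30·t^5 + 15·t^4 - 4·t^3 + 15·t^2 - 6·t - 4. We have velocity v(t) = -30·t^5 + 15·t^4 - 4·t^3 + 15·t^2 - 6·t - 4. Substituting t = 1: v(1) = -14.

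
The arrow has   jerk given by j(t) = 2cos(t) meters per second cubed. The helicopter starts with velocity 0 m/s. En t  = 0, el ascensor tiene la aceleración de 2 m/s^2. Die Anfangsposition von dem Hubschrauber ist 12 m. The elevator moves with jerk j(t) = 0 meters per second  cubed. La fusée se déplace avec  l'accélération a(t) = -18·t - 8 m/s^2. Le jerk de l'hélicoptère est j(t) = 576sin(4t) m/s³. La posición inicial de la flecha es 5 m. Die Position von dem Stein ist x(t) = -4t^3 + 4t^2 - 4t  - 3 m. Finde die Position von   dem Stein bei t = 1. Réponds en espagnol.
Tenemos la posición x(t) = -4·t^3 + 4·t^2 - 4·t - 3. Sustituyendo t = 1: x(1) = -7.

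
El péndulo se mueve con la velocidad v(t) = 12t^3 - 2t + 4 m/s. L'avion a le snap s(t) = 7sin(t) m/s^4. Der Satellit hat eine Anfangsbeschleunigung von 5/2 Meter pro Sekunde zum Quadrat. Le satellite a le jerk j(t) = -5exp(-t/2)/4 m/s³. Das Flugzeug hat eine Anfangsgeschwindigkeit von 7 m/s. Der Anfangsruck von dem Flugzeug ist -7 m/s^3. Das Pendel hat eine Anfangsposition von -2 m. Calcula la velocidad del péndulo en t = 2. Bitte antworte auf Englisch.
Using v(t) = 12·t^3 - 2·t + 4 and substituting t = 2, we find v = 96.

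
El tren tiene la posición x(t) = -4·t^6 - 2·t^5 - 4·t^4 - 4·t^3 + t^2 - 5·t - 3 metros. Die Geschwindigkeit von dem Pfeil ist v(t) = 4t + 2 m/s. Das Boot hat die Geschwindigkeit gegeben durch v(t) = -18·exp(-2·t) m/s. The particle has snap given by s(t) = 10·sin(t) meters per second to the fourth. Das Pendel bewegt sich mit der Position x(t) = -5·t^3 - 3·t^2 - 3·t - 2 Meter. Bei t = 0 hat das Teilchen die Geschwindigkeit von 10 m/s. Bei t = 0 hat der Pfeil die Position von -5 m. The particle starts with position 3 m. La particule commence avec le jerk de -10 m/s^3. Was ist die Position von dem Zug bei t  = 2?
Mit x(t) = -4·t^6 - 2·t^5 - 4·t^4 - 4·t^3 + t^2 - 5·t - 3 und Einsetzen von t = 2, finden wir x = -425.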